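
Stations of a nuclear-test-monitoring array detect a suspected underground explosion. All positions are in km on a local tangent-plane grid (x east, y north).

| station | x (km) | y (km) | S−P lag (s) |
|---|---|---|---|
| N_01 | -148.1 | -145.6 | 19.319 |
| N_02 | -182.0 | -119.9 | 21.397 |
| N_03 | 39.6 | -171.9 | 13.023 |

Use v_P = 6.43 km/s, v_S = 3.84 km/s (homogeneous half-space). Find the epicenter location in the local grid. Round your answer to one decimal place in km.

10.1 km east, -51.3 km north

Distance from S−P lag: d = Δt · v_P v_S / (v_P − v_S) = Δt · (6.43·3.84)/(6.43−3.84) ≈ 9.5333·Δt.
So d_N_01 = 184.17, d_N_02 = 203.98, d_N_03 = 124.15 km.
Circle about each station: (x + 148.1)² + (y + 145.6)² = 184.17²; (x + 182.0)² + (y + 119.9)² = 203.98²; (x − 39.6)² + (y + 171.9)² = 124.15².
Subtracting the N_01 equation from the N_02 and N_03 equations removes the quadratic terms:
-67.8 x + 51.4 y = -3322.21
375.4 x − 52.6 y = 6490.17
Solving the 2×2 system: x ≈ 10.1, y ≈ -51.3 km.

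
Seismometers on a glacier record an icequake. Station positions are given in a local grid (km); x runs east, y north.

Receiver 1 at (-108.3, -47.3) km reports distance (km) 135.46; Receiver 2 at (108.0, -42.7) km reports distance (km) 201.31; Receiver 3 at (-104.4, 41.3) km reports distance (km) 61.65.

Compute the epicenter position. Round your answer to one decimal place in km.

Circle about each station: (x + 108.3)² + (y + 47.3)² = 135.46²; (x − 108.0)² + (y + 42.7)² = 201.31²; (x + 104.4)² + (y − 41.3)² = 61.65².
Subtracting the Receiver 1 equation from the Receiver 2 and Receiver 3 equations removes the quadratic terms:
432.6 x + 9.2 y = -22655.19
7.8 x + 177.2 y = 13187.56
Solving the 2×2 system: x ≈ -54.0, y ≈ 76.8 km.
Check against Receiver 1 (with the unrounded x, y): √((x + 108.3)²+(y + 47.3)²) = 135.46 ≈ 135.46 km. ✓

-54.0 km east, 76.8 km north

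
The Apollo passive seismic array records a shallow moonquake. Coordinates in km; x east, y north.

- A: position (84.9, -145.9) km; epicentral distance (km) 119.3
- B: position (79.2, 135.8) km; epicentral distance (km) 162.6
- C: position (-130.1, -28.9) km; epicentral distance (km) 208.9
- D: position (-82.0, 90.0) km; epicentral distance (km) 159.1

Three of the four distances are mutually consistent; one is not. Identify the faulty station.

D

Solve using three stations at a time. Using A, B, C (subtract circle equations pairwise → linear system) gives (x, y) ≈ (78.8, -26.8).
Distances from that point to each station vs reported:
  A: calculated 119.3 vs reported 119.3 → residual 0.0 km
  B: calculated 162.6 vs reported 162.6 → residual 0.0 km
  C: calculated 208.9 vs reported 208.9 → residual 0.0 km
  D: calculated 198.7 vs reported 159.1 → residual 39.6 km
A, B, C are mutually consistent (residuals ≈ 0); D is off by 39.6 km.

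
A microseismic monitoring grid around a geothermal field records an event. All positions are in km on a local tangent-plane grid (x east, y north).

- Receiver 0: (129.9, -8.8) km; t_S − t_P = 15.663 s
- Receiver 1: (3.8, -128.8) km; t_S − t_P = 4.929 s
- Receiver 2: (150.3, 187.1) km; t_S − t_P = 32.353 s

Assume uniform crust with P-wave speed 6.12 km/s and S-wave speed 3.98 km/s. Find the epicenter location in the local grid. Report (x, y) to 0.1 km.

Distance from S−P lag: d = Δt · v_P v_S / (v_P − v_S) = Δt · (6.12·3.98)/(6.12−3.98) ≈ 11.3821·Δt.
So d_Receiver 0 = 178.28, d_Receiver 1 = 56.10, d_Receiver 2 = 368.24 km.
Circle about each station: (x − 129.9)² + (y + 8.8)² = 178.28²; (x − 3.8)² + (y + 128.8)² = 56.10²; (x − 150.3)² + (y − 187.1)² = 368.24².
Subtracting pairs of circle equations eliminates x²+y² and gives linear equations (the radical axes):
-252.2 x − 240.0 y = 28288.98
40.8 x + 391.8 y = -63171.89
Solving the 2×2 system: x ≈ 45.8, y ≈ -166.0 km.
Check against Receiver 0 (with the unrounded x, y): √((x − 129.9)²+(y + 8.8)²) = 178.28 ≈ 178.28 km. ✓

45.8 km east, -166.0 km north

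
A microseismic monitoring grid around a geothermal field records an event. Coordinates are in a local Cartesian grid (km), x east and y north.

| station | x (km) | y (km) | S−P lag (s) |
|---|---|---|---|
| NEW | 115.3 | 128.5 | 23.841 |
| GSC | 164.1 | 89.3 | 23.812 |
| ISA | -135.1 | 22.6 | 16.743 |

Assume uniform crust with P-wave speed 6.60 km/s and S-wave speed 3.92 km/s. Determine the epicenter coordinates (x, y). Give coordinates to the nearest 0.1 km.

Distance from S−P lag: d = Δt · v_P v_S / (v_P − v_S) = Δt · (6.60·3.92)/(6.60−3.92) ≈ 9.6537·Δt.
So d_NEW = 230.15, d_GSC = 229.87, d_ISA = 161.63 km.
Circle about each station: (x − 115.3)² + (y − 128.5)² = 230.15²; (x − 164.1)² + (y − 89.3)² = 229.87²; (x + 135.1)² + (y − 22.6)² = 161.63².
Subtracting pairs of circle equations eliminates x²+y² and gives linear equations (the radical axes):
97.6 x − 78.4 y = 5225.77
-500.8 x − 211.8 y = 15801.20
Solving the 2×2 system: x ≈ -2.2, y ≈ -69.4 km.

x ≈ -2.2 km, y ≈ -69.4 km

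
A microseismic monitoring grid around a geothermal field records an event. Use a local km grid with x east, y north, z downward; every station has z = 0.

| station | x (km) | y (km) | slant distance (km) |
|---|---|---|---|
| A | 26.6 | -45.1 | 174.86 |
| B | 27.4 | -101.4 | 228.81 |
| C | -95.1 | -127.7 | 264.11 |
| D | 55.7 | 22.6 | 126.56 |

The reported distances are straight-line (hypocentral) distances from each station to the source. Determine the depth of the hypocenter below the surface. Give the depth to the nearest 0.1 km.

43.3 km

Each station gives a sphere (x−x_i)² + (y−y_i)² + z² = d_i² (stations at z=0).
Subtracting the A sphere from B and C: z² cancels, leaving linear equations in x and y:
1.6 x − 112.6 y = -13486.85
-243.4 x − 165.2 y = -16568.34
Solving: x ≈ -13.098, y ≈ 119.590 km (keep extra digits for the depth step; rounded: -13.1, 119.6).
Then from the A sphere: z² = 174.86² − (x − 26.6)² − (y + 45.1)² with x = -13.098, y = 119.590, so z ≈ 43.328 ≈ 43.3 km.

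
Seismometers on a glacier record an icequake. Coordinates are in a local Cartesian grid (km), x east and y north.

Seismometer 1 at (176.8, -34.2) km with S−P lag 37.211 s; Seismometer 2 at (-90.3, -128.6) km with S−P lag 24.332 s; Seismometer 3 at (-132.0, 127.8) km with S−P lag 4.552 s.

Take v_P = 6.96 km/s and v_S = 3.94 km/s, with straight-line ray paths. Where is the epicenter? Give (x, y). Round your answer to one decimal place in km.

-138.6 km east, 87.0 km north

Distance from S−P lag: d = Δt · v_P v_S / (v_P − v_S) = Δt · (6.96·3.94)/(6.96−3.94) ≈ 9.0803·Δt.
So d_Seismometer 1 = 337.89, d_Seismometer 2 = 220.94, d_Seismometer 3 = 41.33 km.
Circle about each station: (x − 176.8)² + (y + 34.2)² = 337.89²; (x + 90.3)² + (y + 128.6)² = 220.94²; (x + 132.0)² + (y − 127.8)² = 41.33².
Subtracting the Seismometer 1 equation from the Seismometer 2 and Seismometer 3 equations removes the quadratic terms:
-534.2 x − 188.8 y = 57619.34
-617.6 x + 324.0 y = 113790.44
Solving the 2×2 system: x ≈ -138.6, y ≈ 87.0 km.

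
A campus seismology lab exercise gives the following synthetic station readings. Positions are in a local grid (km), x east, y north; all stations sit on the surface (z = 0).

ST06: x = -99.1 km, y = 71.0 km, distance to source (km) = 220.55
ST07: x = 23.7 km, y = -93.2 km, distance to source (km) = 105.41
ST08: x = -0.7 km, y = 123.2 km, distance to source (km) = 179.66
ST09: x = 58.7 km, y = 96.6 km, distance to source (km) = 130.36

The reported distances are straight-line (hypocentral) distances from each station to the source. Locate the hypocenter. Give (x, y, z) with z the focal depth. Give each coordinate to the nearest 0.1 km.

x ≈ 97.6 km, y ≈ -24.2 km, depth ≈ 29.8 km

Each station gives a sphere (x−x_i)² + (y−y_i)² + z² = d_i² (stations at z=0).
Subtracting the ST06 sphere from ST07 and ST08: z² cancels, leaving linear equations in x and y:
245.6 x − 328.4 y = 31917.15
196.8 x + 104.4 y = 16681.51
Solving: x ≈ 97.600, y ≈ -24.198 km (keep extra digits for the depth step; rounded: 97.6, -24.2).
Then from the ST06 sphere: z² = 220.55² − (x + 99.1)² − (y − 71.0)² with x = 97.600, y = -24.198, so z ≈ 29.812 ≈ 29.8 km.
Check against ST09 (with the unrounded solution): distance 130.36 ≈ 130.36 km. ✓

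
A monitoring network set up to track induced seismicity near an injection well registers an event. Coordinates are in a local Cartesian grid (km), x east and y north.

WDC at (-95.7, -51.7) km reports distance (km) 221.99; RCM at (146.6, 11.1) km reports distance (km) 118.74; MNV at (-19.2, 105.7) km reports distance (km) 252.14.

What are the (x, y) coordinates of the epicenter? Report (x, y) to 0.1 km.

Circle about each station: (x + 95.7)² + (y + 51.7)² = 221.99²; (x − 146.6)² + (y − 11.1)² = 118.74²; (x + 19.2)² + (y − 105.7)² = 252.14².
Subtracting pairs of circle equations eliminates x²+y² and gives linear equations (the radical axes):
484.6 x + 125.6 y = 44963.76
153.0 x + 314.8 y = -14585.27
Solving the 2×2 system: x ≈ 119.9, y ≈ -104.6 km.

x ≈ 119.9 km, y ≈ -104.6 km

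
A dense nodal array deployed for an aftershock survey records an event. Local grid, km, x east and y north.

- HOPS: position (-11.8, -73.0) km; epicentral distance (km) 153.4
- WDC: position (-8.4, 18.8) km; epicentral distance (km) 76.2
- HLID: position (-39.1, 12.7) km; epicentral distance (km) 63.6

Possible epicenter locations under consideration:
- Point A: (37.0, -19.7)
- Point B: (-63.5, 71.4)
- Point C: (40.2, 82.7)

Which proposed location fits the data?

For each candidate, compare |candidate − station| to the reported distance:
Point A: residuals HOPS 81.1, WDC 16.7, HLID 19.1 → max 81.1 km
Point B: residuals HOPS 0.0, WDC 0.0, HLID 0.0 → max 0.0 km
Point C: residuals HOPS 10.8, WDC 4.1, HLID 42.2 → max 42.2 km
Only Point B has all residuals ≈ 0.

Point B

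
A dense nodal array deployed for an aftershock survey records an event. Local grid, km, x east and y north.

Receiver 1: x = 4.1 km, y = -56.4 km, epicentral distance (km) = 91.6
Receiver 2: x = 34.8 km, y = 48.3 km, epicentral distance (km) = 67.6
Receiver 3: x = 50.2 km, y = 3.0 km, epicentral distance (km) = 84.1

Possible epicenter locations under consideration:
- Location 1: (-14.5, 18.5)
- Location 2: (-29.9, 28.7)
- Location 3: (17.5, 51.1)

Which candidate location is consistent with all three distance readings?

Location 2

For each candidate, compare |candidate − station| to the reported distance:
Location 1: residuals Receiver 1 14.4, Receiver 2 10.0, Receiver 3 17.6 → max 17.6 km
Location 2: residuals Receiver 1 0.0, Receiver 2 0.0, Receiver 3 0.0 → max 0.0 km
Location 3: residuals Receiver 1 16.7, Receiver 2 50.1, Receiver 3 25.9 → max 50.1 km
Only Location 2 has all residuals ≈ 0.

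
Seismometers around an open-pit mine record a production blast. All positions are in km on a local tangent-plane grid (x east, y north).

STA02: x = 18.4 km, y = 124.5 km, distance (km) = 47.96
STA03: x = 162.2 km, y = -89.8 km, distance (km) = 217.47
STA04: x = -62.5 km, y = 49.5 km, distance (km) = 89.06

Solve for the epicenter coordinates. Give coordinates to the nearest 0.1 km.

22.3 km east, 76.7 km north

Circle about each station: (x − 18.4)² + (y − 124.5)² = 47.96²; (x − 162.2)² + (y + 89.8)² = 217.47²; (x + 62.5)² + (y − 49.5)² = 89.06².
Subtracting the STA02 equation from the STA03 and STA04 equations removes the quadratic terms:
287.6 x − 428.6 y = -26458.97
-161.8 x − 150.0 y = -15113.83
Solving the 2×2 system: x ≈ 22.3, y ≈ 76.7 km.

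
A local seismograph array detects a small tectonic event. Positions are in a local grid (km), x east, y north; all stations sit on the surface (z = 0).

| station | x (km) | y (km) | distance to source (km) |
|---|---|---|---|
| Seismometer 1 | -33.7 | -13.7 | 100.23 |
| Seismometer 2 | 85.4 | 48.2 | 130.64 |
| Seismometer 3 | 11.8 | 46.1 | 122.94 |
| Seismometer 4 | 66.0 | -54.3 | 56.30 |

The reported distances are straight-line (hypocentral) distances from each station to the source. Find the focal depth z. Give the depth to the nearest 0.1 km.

Each station gives a sphere (x−x_i)² + (y−y_i)² + z² = d_i² (stations at z=0).
Subtracting the Seismometer 1 sphere from Seismometer 2 and Seismometer 3: z² cancels, leaving linear equations in x and y:
238.2 x + 123.8 y = 1272.26
91.0 x + 119.6 y = -4127.12
Solving: x ≈ 38.501, y ≈ -63.802 km (keep extra digits for the depth step; rounded: 38.5, -63.8).
Then from the Seismometer 1 sphere: z² = 100.23² − (x + 33.7)² − (y + 13.7)² with x = 38.501, y = -63.802, so z ≈ 48.196 ≈ 48.2 km.
Check against Seismometer 4 (with the unrounded solution): distance 56.30 ≈ 56.30 km. ✓

48.2 km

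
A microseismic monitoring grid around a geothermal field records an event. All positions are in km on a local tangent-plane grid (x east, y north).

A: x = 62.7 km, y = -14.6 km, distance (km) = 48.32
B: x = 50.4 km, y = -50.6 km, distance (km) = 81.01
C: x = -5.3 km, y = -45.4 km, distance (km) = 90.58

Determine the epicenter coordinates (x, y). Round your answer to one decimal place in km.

(44.6, 30.2)

Circle about each station: (x − 62.7)² + (y + 14.6)² = 48.32²; (x − 50.4)² + (y + 50.6)² = 81.01²; (x + 5.3)² + (y + 45.4)² = 90.58².
Subtracting the A equation from the B and C equations removes the quadratic terms:
-24.6 x − 72.0 y = -3271.73
-136.0 x − 61.6 y = -7925.11
Solving the 2×2 system: x ≈ 44.6, y ≈ 30.2 km.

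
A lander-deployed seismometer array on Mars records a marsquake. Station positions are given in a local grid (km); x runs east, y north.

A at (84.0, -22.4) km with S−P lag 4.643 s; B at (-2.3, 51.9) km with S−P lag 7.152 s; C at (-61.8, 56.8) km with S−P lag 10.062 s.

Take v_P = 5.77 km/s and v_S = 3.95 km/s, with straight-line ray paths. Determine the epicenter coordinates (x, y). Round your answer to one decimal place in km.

Distance from S−P lag: d = Δt · v_P v_S / (v_P − v_S) = Δt · (5.77·3.95)/(5.77−3.95) ≈ 12.5228·Δt.
So d_A = 58.14, d_B = 89.56, d_C = 126.00 km.
Circle about each station: (x − 84.0)² + (y + 22.4)² = 58.14²; (x + 2.3)² + (y − 51.9)² = 89.56²; (x + 61.8)² + (y − 56.8)² = 126.00².
Subtracting pairs of circle equations eliminates x²+y² and gives linear equations (the radical axes):
-172.6 x + 148.6 y = -9499.59
-291.6 x + 158.4 y = -13008.02
Solving the 2×2 system: x ≈ 26.8, y ≈ -32.8 km.

26.8 km east, -32.8 km north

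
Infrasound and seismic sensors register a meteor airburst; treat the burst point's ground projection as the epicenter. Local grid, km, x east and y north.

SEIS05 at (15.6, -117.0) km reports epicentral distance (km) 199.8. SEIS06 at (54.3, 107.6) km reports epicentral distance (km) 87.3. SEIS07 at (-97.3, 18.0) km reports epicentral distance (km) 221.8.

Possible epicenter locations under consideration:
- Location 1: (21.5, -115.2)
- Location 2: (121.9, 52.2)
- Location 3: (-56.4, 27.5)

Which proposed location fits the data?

For each candidate, compare |candidate − station| to the reported distance:
Location 1: residuals SEIS05 193.6, SEIS06 137.9, SEIS07 43.3 → max 193.6 km
Location 2: residuals SEIS05 0.0, SEIS06 0.1, SEIS07 0.1 → max 0.1 km
Location 3: residuals SEIS05 38.4, SEIS06 49.3, SEIS07 179.8 → max 179.8 km
Only Location 2 has all residuals ≈ 0.

Location 2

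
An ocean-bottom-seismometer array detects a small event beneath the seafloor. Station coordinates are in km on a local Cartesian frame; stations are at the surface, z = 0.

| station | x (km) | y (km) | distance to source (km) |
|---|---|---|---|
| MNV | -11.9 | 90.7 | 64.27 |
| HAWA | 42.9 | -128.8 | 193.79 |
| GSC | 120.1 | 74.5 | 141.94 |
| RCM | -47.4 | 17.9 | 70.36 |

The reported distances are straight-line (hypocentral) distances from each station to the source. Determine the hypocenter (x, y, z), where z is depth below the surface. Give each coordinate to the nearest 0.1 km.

(-10.5, 50.6, 50.2)

Each station gives a sphere (x−x_i)² + (y−y_i)² + z² = d_i² (stations at z=0).
Subtracting the MNV sphere from HAWA and GSC: z² cancels, leaving linear equations in x and y:
109.6 x − 439.0 y = -23362.18
264.0 x − 32.4 y = -4410.17
Solving: x ≈ -10.496, y ≈ 50.596 km (keep extra digits for the depth step; rounded: -10.5, 50.6).
Then from the MNV sphere: z² = 64.27² − (x + 11.9)² − (y − 90.7)² with x = -10.496, y = 50.596, so z ≈ 50.203 ≈ 50.2 km.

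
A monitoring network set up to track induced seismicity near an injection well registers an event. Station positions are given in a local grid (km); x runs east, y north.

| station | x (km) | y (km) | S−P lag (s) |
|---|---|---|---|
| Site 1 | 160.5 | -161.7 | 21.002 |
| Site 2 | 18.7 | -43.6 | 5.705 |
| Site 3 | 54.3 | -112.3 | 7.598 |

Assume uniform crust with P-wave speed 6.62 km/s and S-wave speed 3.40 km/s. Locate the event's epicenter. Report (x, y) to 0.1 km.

Distance from S−P lag: d = Δt · v_P v_S / (v_P − v_S) = Δt · (6.62·3.40)/(6.62−3.40) ≈ 6.9901·Δt.
So d_Site 1 = 146.81, d_Site 2 = 39.88, d_Site 3 = 53.11 km.
Circle about each station: (x − 160.5)² + (y + 161.7)² = 146.81²; (x − 18.7)² + (y + 43.6)² = 39.88²; (x − 54.3)² + (y + 112.3)² = 53.11².
Subtracting the Site 1 equation from the Site 2 and Site 3 equations removes the quadratic terms:
-283.6 x + 236.2 y = -29693.73
-212.4 x + 98.8 y = -17614.86
Solving the 2×2 system: x ≈ 55.4, y ≈ -59.2 km.

x ≈ 55.4 km, y ≈ -59.2 km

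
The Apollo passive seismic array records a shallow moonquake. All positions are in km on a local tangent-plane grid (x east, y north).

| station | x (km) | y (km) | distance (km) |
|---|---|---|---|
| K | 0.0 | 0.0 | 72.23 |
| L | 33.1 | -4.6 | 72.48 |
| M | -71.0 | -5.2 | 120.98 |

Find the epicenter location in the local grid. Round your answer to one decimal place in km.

Circle about each station: x² + y² = 72.23²; (x − 33.1)² + (y + 4.6)² = 72.48²; (x + 71.0)² + (y + 5.2)² = 120.98².
Subtracting the K equation from the L and M equations removes the quadratic terms:
66.2 x − 9.2 y = 1080.59
-142.0 x − 10.4 y = -4350.95
Solving the 2×2 system: x ≈ 25.7, y ≈ 67.5 km.

(25.7, 67.5)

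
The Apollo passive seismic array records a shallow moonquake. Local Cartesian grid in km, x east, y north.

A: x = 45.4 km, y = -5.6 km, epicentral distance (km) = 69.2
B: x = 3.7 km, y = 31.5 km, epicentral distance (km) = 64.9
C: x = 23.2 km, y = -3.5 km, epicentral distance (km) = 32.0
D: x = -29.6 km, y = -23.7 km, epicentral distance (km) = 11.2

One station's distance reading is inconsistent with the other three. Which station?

Solve using three stations at a time. Using A, B, D (subtract circle equations pairwise → linear system) gives (x, y) ≈ (-19.7, -29.0).
Distances from that point to each station vs reported:
  A: calculated 69.2 vs reported 69.2 → residual 0.0 km
  B: calculated 64.9 vs reported 64.9 → residual 0.0 km
  C: calculated 49.9 vs reported 32.0 → residual 17.9 km
  D: calculated 11.2 vs reported 11.2 → residual 0.0 km
A, B, D are mutually consistent (residuals ≈ 0); C is off by 17.9 km.

C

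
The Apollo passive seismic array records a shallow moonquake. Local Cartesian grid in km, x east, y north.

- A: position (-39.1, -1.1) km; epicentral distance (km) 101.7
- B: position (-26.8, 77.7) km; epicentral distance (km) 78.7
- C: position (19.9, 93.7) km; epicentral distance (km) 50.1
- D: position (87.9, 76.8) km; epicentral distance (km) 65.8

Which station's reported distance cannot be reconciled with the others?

D

Solve using three stations at a time. Using A, B, C (subtract circle equations pairwise → linear system) gives (x, y) ≈ (47.5, 52.1).
Distances from that point to each station vs reported:
  A: calculated 101.6 vs reported 101.7 → residual 0.1 km
  B: calculated 78.6 vs reported 78.7 → residual 0.1 km
  C: calculated 50.0 vs reported 50.1 → residual 0.1 km
  D: calculated 47.4 vs reported 65.8 → residual 18.4 km
A, B, C are mutually consistent (residuals ≈ 0); D is off by 18.4 km.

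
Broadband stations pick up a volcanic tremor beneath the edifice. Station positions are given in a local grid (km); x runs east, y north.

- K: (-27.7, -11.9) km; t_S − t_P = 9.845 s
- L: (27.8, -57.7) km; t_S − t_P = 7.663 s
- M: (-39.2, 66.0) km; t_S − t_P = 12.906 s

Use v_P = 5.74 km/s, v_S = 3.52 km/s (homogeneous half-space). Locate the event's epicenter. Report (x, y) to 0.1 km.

x ≈ 60.5 km, y ≈ 3.9 km

Distance from S−P lag: d = Δt · v_P v_S / (v_P − v_S) = Δt · (5.74·3.52)/(5.74−3.52) ≈ 9.1013·Δt.
So d_K = 89.60, d_L = 69.74, d_M = 117.46 km.
Circle about each station: (x + 27.7)² + (y + 11.9)² = 89.60²; (x − 27.8)² + (y + 57.7)² = 69.74²; (x + 39.2)² + (y − 66.0)² = 117.46².
Subtracting the K equation from the L and M equations removes the quadratic terms:
111.0 x − 91.6 y = 6357.72
-23.0 x + 155.8 y = -784.95
Solving the 2×2 system: x ≈ 60.5, y ≈ 3.9 km.
Check against K (with the unrounded x, y): √((x + 27.7)²+(y + 11.9)²) = 89.59 ≈ 89.60 km. ✓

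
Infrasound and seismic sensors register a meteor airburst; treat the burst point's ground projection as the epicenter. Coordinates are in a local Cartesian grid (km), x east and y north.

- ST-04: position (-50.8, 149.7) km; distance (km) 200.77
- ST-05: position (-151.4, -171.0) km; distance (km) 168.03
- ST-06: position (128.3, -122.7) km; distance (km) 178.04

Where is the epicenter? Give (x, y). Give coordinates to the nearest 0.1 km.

Circle about each station: (x + 50.8)² + (y − 149.7)² = 200.77²; (x + 151.4)² + (y + 171.0)² = 168.03²; (x − 128.3)² + (y + 122.7)² = 178.04².
Subtracting pairs of circle equations eliminates x²+y² and gives linear equations (the radical axes):
-201.2 x − 641.4 y = 39246.74
358.2 x − 544.8 y = 15135.80
Solving the 2×2 system: x ≈ -34.4, y ≈ -50.4 km.
Check against ST-04 (with the unrounded x, y): √((x + 50.8)²+(y − 149.7)²) = 200.77 ≈ 200.77 km. ✓

x ≈ -34.4 km, y ≈ -50.4 km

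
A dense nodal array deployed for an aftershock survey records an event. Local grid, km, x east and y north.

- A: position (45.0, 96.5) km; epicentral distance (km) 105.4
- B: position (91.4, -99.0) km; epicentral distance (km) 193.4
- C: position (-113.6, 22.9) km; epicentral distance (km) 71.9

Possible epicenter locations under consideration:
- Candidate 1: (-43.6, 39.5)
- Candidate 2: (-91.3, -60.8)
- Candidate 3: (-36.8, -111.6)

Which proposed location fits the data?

For each candidate, compare |candidate − station| to the reported distance:
Candidate 1: residuals A 0.0, B 0.0, C 0.0 → max 0.0 km
Candidate 2: residuals A 102.7, B 6.7, C 14.7 → max 102.7 km
Candidate 3: residuals A 118.2, B 64.6, C 83.0 → max 118.2 km
Only Candidate 1 has all residuals ≈ 0.

Candidate 1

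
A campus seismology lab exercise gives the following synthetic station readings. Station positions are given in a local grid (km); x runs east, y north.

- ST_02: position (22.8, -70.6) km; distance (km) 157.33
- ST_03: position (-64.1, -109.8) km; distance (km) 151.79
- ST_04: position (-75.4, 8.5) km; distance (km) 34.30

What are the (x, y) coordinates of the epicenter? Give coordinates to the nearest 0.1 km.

Circle about each station: (x − 22.8)² + (y + 70.6)² = 157.33²; (x + 64.1)² + (y + 109.8)² = 151.79²; (x + 75.4)² + (y − 8.5)² = 34.30².
Subtracting the ST_02 equation from the ST_03 and ST_04 equations removes the quadratic terms:
-173.8 x − 78.4 y = 12373.17
-196.4 x + 158.2 y = 23829.45
Solving the 2×2 system: x ≈ -89.2, y ≈ 39.9 km.

(-89.2, 39.9)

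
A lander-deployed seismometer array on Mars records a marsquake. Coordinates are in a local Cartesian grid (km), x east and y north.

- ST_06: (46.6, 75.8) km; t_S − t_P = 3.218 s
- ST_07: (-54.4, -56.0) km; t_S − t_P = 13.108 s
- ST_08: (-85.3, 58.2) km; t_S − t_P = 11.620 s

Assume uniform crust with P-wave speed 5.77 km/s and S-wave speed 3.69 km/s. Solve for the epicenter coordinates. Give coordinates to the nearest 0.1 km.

Distance from S−P lag: d = Δt · v_P v_S / (v_P − v_S) = Δt · (5.77·3.69)/(5.77−3.69) ≈ 10.2362·Δt.
So d_ST_06 = 32.94, d_ST_07 = 134.18, d_ST_08 = 118.94 km.
Circle about each station: (x − 46.6)² + (y − 75.8)² = 32.94²; (x + 54.4)² + (y + 56.0)² = 134.18²; (x + 85.3)² + (y − 58.2)² = 118.94².
Subtracting the ST_06 equation from the ST_07 and ST_08 equations removes the quadratic terms:
-202.0 x − 263.6 y = -18741.07
-263.8 x − 35.2 y = -10315.55
Solving the 2×2 system: x ≈ 33.0, y ≈ 45.8 km.
Check against ST_06 (with the unrounded x, y): √((x − 46.6)²+(y − 75.8)²) = 32.93 ≈ 32.94 km. ✓

33.0 km east, 45.8 km north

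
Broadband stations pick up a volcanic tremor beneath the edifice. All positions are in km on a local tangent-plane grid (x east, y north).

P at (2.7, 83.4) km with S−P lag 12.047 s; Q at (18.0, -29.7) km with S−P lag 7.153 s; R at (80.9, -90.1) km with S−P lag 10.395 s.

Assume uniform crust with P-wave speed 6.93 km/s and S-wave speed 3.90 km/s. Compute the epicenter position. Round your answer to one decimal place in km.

x ≈ 73.2 km, y ≈ 2.3 km

Distance from S−P lag: d = Δt · v_P v_S / (v_P − v_S) = Δt · (6.93·3.90)/(6.93−3.90) ≈ 8.9198·Δt.
So d_P = 107.46, d_Q = 63.80, d_R = 92.72 km.
Circle about each station: (x − 2.7)² + (y − 83.4)² = 107.46²; (x − 18.0)² + (y + 29.7)² = 63.80²; (x − 80.9)² + (y + 90.1)² = 92.72².
Subtracting pairs of circle equations eliminates x²+y² and gives linear equations (the radical axes):
30.6 x − 226.2 y = 1720.45
156.4 x − 347.0 y = 10650.62
Solving the 2×2 system: x ≈ 73.2, y ≈ 2.3 km.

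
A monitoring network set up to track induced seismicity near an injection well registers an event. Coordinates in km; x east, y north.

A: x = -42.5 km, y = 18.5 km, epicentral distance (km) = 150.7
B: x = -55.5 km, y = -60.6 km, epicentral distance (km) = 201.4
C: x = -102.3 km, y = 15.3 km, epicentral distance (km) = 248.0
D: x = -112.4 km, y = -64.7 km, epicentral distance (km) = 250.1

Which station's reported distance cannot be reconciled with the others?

C

Solve using three stations at a time. Using A, B, D (subtract circle equations pairwise → linear system) gives (x, y) ≈ (99.9, 67.3).
Distances from that point to each station vs reported:
  A: calculated 150.5 vs reported 150.7 → residual 0.2 km
  B: calculated 201.3 vs reported 201.4 → residual 0.1 km
  C: calculated 208.8 vs reported 248.0 → residual 39.2 km
  D: calculated 250.0 vs reported 250.1 → residual 0.1 km
A, B, D are mutually consistent (residuals ≈ 0); C is off by 39.2 km.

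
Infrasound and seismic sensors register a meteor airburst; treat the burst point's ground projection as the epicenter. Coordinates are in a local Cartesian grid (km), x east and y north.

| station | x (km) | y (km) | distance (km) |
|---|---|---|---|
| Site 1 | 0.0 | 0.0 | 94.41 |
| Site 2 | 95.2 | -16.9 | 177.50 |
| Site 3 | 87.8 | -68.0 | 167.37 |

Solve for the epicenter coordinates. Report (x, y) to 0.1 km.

x ≈ -78.8 km, y ≈ -52.0 km

Circle about each station: x² + y² = 94.41²; (x − 95.2)² + (y + 16.9)² = 177.50²; (x − 87.8)² + (y + 68.0)² = 167.37².
Subtracting pairs of circle equations eliminates x²+y² and gives linear equations (the radical axes):
190.4 x − 33.8 y = -13244.35
175.6 x − 136.0 y = -6766.63
Solving the 2×2 system: x ≈ -78.8, y ≈ -52.0 km.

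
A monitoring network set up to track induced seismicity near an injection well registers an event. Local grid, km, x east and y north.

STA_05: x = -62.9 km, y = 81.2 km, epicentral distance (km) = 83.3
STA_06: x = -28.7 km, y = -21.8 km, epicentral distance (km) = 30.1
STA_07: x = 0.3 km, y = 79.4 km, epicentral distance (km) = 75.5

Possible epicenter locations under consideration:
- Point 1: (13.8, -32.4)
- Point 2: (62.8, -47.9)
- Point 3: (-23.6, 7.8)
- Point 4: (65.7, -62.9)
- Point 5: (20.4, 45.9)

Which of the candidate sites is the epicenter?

Point 3

For each candidate, compare |candidate − station| to the reported distance:
Point 1: residuals STA_05 53.8, STA_06 13.7, STA_07 37.1 → max 53.8 km
Point 2: residuals STA_05 96.9, STA_06 65.0, STA_07 66.3 → max 96.9 km
Point 3: residuals STA_05 0.0, STA_06 0.1, STA_07 0.0 → max 0.1 km
Point 4: residuals STA_05 109.8, STA_06 72.9, STA_07 81.1 → max 109.8 km
Point 5: residuals STA_05 7.2, STA_06 53.5, STA_07 36.4 → max 53.5 km
Only Point 3 has all residuals ≈ 0.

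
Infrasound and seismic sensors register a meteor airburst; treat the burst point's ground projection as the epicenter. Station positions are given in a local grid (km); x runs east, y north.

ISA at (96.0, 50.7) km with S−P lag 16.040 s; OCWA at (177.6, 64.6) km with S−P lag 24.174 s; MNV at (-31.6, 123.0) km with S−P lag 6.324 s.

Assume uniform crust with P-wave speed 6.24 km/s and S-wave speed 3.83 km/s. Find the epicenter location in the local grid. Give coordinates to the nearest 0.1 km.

x ≈ -62.1 km, y ≈ 68.2 km

Distance from S−P lag: d = Δt · v_P v_S / (v_P − v_S) = Δt · (6.24·3.83)/(6.24−3.83) ≈ 9.9167·Δt.
So d_ISA = 159.06, d_OCWA = 239.73, d_MNV = 62.71 km.
Circle about each station: (x − 96.0)² + (y − 50.7)² = 159.06²; (x − 177.6)² + (y − 64.6)² = 239.73²; (x + 31.6)² + (y − 123.0)² = 62.71².
Subtracting the ISA equation from the OCWA and MNV equations removes the quadratic terms:
163.2 x + 27.8 y = -8241.96
-255.2 x + 144.6 y = 25708.61
Solving the 2×2 system: x ≈ -62.1, y ≈ 68.2 km.
Check against ISA (with the unrounded x, y): √((x − 96.0)²+(y − 50.7)²) = 159.08 ≈ 159.06 km. ✓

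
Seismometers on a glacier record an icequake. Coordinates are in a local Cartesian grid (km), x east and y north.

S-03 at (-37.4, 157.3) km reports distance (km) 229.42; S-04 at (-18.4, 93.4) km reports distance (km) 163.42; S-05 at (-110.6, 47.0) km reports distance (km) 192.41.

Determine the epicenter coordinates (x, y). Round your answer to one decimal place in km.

53.6 km east, -53.3 km north

Circle about each station: (x + 37.4)² + (y − 157.3)² = 229.42²; (x + 18.4)² + (y − 93.4)² = 163.42²; (x + 110.6)² + (y − 47.0)² = 192.41².
Subtracting pairs of circle equations eliminates x²+y² and gives linear equations (the radical axes):
38.0 x − 127.8 y = 8847.51
-146.4 x − 220.6 y = 3911.24
Solving the 2×2 system: x ≈ 53.6, y ≈ -53.3 km.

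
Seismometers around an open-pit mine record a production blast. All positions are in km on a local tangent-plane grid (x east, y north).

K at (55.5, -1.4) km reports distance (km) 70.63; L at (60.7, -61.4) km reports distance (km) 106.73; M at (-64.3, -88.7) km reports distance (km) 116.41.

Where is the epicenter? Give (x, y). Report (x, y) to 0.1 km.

Circle about each station: (x − 55.5)² + (y + 1.4)² = 70.63²; (x − 60.7)² + (y + 61.4)² = 106.73²; (x + 64.3)² + (y + 88.7)² = 116.41².
Subtracting pairs of circle equations eliminates x²+y² and gives linear equations (the radical axes):
10.4 x − 120.0 y = -2030.46
-239.6 x − 174.6 y = 357.28
Solving the 2×2 system: x ≈ -13.0, y ≈ 15.8 km.

-13.0 km east, 15.8 km north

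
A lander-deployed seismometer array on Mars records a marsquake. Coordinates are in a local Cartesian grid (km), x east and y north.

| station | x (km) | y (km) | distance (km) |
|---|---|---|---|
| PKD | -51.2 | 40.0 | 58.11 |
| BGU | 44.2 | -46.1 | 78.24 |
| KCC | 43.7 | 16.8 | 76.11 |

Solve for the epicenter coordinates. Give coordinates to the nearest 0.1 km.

(-26.5, -12.6)

Circle about each station: (x + 51.2)² + (y − 40.0)² = 58.11²; (x − 44.2)² + (y + 46.1)² = 78.24²; (x − 43.7)² + (y − 16.8)² = 76.11².
Subtracting pairs of circle equations eliminates x²+y² and gives linear equations (the radical axes):
190.8 x − 172.2 y = -2887.32
189.8 x − 46.4 y = -4445.47
Solving the 2×2 system: x ≈ -26.5, y ≈ -12.6 km.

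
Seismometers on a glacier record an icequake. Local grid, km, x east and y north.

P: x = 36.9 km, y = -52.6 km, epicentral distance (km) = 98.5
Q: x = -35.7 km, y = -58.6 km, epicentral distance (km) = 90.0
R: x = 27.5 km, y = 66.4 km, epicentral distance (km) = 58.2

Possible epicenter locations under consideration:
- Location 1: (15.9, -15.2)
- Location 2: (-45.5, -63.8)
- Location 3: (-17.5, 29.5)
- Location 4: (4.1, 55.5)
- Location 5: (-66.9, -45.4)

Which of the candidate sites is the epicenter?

For each candidate, compare |candidate − station| to the reported distance:
Location 1: residuals P 55.6, Q 22.6, R 24.2 → max 55.6 km
Location 2: residuals P 15.3, Q 78.9, R 91.1 → max 91.1 km
Location 3: residuals P 0.0, Q 0.0, R 0.0 → max 0.0 km
Location 4: residuals P 14.5, Q 30.8, R 32.4 → max 32.4 km
Location 5: residuals P 5.5, Q 56.1, R 88.1 → max 88.1 km
Only Location 3 has all residuals ≈ 0.

Location 3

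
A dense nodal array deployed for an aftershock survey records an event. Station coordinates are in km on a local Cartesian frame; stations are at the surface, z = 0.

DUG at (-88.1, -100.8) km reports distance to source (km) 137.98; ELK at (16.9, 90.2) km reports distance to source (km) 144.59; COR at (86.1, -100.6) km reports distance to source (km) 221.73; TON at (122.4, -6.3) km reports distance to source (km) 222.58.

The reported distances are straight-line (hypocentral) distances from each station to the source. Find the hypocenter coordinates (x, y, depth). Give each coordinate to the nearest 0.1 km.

x ≈ -87.6 km, y ≈ 18.4 km, depth ≈ 69.5 km

Each station gives a sphere (x−x_i)² + (y−y_i)² + z² = d_i² (stations at z=0).
Subtracting the DUG sphere from ELK and COR: z² cancels, leaving linear equations in x and y:
210.0 x + 382.0 y = -11368.39
348.4 x + 0.4 y = -30514.39
Solving: x ≈ -87.605, y ≈ 18.400 km (keep extra digits for the depth step; rounded: -87.6, 18.4).
Then from the DUG sphere: z² = 137.98² − (x + 88.1)² − (y + 100.8)² with x = -87.605, y = 18.400, so z ≈ 69.495 ≈ 69.5 km.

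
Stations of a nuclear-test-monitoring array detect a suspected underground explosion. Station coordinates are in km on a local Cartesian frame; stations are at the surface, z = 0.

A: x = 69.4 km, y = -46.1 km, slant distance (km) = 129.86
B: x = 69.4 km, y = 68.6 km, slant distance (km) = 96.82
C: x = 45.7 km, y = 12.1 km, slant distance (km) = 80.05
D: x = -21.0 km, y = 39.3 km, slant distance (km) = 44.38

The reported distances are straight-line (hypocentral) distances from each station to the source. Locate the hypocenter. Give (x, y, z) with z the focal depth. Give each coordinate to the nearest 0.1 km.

Each station gives a sphere (x−x_i)² + (y−y_i)² + z² = d_i² (stations at z=0).
Subtracting the A sphere from B and C: z² cancels, leaving linear equations in x and y:
0.0 x + 229.4 y = 10070.26
-47.4 x + 116.4 y = 5748.95
Solving: x ≈ -13.485, y ≈ 43.898 km (keep extra digits for the depth step; rounded: -13.5, 43.9).
Then from the A sphere: z² = 129.86² − (x − 69.4)² − (y + 46.1)² with x = -13.485, y = 43.898, so z ≈ 43.521 ≈ 43.5 km.

x ≈ -13.5 km, y ≈ 43.9 km, depth ≈ 43.5 km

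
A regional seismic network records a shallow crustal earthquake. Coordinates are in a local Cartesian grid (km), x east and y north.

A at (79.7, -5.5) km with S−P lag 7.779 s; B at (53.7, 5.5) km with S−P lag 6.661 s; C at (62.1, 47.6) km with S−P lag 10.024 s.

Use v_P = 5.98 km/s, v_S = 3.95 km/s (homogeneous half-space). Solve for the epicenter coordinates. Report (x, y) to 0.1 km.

(2.4, -52.6)

Distance from S−P lag: d = Δt · v_P v_S / (v_P − v_S) = Δt · (5.98·3.95)/(5.98−3.95) ≈ 11.6360·Δt.
So d_A = 90.52, d_B = 77.51, d_C = 116.64 km.
Circle about each station: (x − 79.7)² + (y + 5.5)² = 90.52²; (x − 53.7)² + (y − 5.5)² = 77.51²; (x − 62.1)² + (y − 47.6)² = 116.64².
Subtracting pairs of circle equations eliminates x²+y² and gives linear equations (the radical axes):
-52.0 x + 22.0 y = -1282.33
-35.2 x + 106.2 y = -5671.19
Solving the 2×2 system: x ≈ 2.4, y ≈ -52.6 km.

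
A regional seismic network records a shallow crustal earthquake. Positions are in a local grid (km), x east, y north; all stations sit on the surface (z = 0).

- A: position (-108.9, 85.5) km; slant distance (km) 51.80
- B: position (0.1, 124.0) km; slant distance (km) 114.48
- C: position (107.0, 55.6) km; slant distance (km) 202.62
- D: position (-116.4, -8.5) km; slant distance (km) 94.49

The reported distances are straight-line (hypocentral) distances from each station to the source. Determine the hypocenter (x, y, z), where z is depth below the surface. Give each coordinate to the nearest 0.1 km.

x ≈ -89.9 km, y ≈ 69.9 km, depth ≈ 45.6 km

Each station gives a sphere (x−x_i)² + (y−y_i)² + z² = d_i² (stations at z=0).
Subtracting the A sphere from B and C: z² cancels, leaving linear equations in x and y:
218.0 x + 77.0 y = -14215.88
431.8 x − 59.8 y = -43000.72
Solving: x ≈ -89.903, y ≈ 69.909 km (keep extra digits for the depth step; rounded: -89.9, 69.9).
Then from the A sphere: z² = 51.80² − (x + 108.9)² − (y − 85.5)² with x = -89.903, y = 69.909, so z ≈ 45.599 ≈ 45.6 km.
Check against D (with the unrounded solution): distance 94.50 ≈ 94.49 km. ✓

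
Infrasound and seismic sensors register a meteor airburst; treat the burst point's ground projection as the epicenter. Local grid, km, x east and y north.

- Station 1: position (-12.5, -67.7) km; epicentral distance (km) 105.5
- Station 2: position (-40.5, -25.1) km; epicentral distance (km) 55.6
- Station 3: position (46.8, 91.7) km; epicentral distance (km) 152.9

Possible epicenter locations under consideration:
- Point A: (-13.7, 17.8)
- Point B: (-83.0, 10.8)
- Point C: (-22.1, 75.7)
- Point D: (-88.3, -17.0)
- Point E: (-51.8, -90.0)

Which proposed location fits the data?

For each candidate, compare |candidate − station| to the reported distance:
Point A: residuals Station 1 20.0, Station 2 5.0, Station 3 57.4 → max 57.4 km
Point B: residuals Station 1 0.0, Station 2 0.0, Station 3 0.0 → max 0.0 km
Point C: residuals Station 1 38.2, Station 2 46.9, Station 3 82.2 → max 82.2 km
Point D: residuals Station 1 14.3, Station 2 7.1, Station 3 20.5 → max 20.5 km
Point E: residuals Station 1 60.3, Station 2 10.3, Station 3 53.8 → max 60.3 km
Only Point B has all residuals ≈ 0.

Point B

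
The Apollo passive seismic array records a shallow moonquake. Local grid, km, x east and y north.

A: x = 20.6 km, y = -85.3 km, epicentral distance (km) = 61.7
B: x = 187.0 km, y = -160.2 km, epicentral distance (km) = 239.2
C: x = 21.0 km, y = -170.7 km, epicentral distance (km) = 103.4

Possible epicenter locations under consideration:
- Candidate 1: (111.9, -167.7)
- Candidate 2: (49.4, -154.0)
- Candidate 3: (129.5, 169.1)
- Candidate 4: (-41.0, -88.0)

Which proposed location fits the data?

For each candidate, compare |candidate − station| to the reported distance:
Candidate 1: residuals A 61.3, B 163.7, C 12.5 → max 163.7 km
Candidate 2: residuals A 12.8, B 101.5, C 70.5 → max 101.5 km
Candidate 3: residuals A 215.0, B 95.1, C 253.3 → max 253.3 km
Candidate 4: residuals A 0.0, B 0.0, C 0.0 → max 0.0 km
Only Candidate 4 has all residuals ≈ 0.

Candidate 4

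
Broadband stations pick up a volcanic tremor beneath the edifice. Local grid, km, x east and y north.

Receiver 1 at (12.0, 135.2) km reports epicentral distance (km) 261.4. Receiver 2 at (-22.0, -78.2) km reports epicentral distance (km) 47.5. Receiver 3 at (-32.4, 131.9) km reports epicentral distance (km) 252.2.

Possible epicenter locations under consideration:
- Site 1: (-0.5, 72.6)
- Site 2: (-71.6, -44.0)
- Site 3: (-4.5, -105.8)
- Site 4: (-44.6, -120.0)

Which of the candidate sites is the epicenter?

Site 4

For each candidate, compare |candidate − station| to the reported distance:
Site 1: residuals Receiver 1 197.6, Receiver 2 104.8, Receiver 3 184.9 → max 197.6 km
Site 2: residuals Receiver 1 63.7, Receiver 2 12.7, Receiver 3 72.0 → max 72.0 km
Site 3: residuals Receiver 1 19.8, Receiver 2 14.8, Receiver 3 12.9 → max 19.8 km
Site 4: residuals Receiver 1 0.0, Receiver 2 0.0, Receiver 3 0.0 → max 0.0 km
Only Site 4 has all residuals ≈ 0.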